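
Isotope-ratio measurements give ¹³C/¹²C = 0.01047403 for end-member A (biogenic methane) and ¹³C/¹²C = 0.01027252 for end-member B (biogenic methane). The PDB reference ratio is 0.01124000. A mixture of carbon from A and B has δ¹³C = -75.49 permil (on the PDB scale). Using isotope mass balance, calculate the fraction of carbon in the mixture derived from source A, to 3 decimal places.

0.590

δ_A = (0.01047403/0.01124000 − 1)×1000 = (0.931853 − 1)×1000 = -68.147 permil
δ_B = (0.01027252/0.01124000 − 1)×1000 = (0.913925 − 1)×1000 = -86.075 permil
f_A = (δ_mix − δ_B)/(δ_A − δ_B) = (-75.49 − (-86.075))/(-68.147 − (-86.075))
f_A = 10.585 / 17.928 = 0.5904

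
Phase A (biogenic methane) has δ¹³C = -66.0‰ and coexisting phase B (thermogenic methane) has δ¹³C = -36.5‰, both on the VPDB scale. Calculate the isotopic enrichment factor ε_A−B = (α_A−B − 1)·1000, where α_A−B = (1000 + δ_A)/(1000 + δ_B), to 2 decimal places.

-30.62‰

α_A−B = (1000 + -66.0) / (1000 + -36.5) = 934.0 / 963.5 = 0.969382
ε_A−B = (0.969382 − 1) × 1000 = -30.618‰
(The approximation ε ≈ δ_A − δ_B would give -29.5‰.)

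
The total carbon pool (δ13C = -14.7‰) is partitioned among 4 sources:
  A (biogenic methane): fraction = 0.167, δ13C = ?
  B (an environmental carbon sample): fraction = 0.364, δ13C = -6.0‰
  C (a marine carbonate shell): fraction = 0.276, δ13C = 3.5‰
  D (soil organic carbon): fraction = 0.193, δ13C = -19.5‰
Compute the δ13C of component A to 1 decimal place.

Isotope mass balance: δ_bulk = Σ fᵢ·δᵢ.
-14.7 = 0.167×δ_A + 0.364×(-6.0) + 0.276×(3.5) + 0.193×(-19.5)
0.167·δ_A = -14.7 − (-4.982) = -9.718
δ_A = -9.718 / 0.167 = -58.19‰

-58.2‰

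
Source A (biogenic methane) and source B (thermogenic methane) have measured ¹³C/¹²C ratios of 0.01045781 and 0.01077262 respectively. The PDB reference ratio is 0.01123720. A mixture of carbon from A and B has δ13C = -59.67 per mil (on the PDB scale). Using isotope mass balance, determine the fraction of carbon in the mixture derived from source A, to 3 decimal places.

0.654

δ_A = (0.01045781/0.01123720 − 1)×1000 = (0.930642 − 1)×1000 = -69.358 per mil
δ_B = (0.01077262/0.01123720 − 1)×1000 = (0.958657 − 1)×1000 = -41.343 per mil
f_A = (δ_mix − δ_B)/(δ_A − δ_B) = (-59.67 − (-41.343))/(-69.358 − (-41.343))
f_A = -18.327 / -28.015 = 0.6542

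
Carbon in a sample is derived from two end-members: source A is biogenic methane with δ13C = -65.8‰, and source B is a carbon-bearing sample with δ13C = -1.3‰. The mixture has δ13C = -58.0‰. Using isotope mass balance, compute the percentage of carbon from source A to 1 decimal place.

87.9%

δ_mix = f_A·δ_A + (1 − f_A)·δ_B  ⇒  f_A = (δ_mix − δ_B)/(δ_A − δ_B)
f_A = (-58.0 − (-1.3)) / (-65.8 − (-1.3))
f_A = -56.7 / -64.5 = 0.8791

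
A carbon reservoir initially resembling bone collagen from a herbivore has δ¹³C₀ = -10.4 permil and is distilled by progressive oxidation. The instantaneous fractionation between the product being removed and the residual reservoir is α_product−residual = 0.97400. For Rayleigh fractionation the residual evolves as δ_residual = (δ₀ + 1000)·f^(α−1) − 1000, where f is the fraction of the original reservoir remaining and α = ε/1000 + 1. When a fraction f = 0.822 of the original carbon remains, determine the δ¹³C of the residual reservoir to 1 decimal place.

-5.3 permil

Rayleigh residual: δ_res = (δ₀ + 1000)·f^(α−1) − 1000
α − 1 = -0.02600
f^(α−1) = 0.822^(-0.02600) = 1.005109
δ_res = (-10.4 + 1000) × 1.005109 − 1000 = 994.656 − 1000 = -5.34 permil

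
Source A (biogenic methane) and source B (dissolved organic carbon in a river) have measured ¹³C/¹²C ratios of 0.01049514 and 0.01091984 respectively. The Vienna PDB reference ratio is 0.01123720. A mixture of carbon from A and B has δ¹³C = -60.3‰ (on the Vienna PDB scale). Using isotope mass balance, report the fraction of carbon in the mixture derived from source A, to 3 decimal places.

0.848

δ_A = (0.01049514/0.01123720 − 1)×1000 = (0.933964 − 1)×1000 = -66.036‰
δ_B = (0.01091984/0.01123720 − 1)×1000 = (0.971758 − 1)×1000 = -28.242‰
f_A = (δ_mix − δ_B)/(δ_A − δ_B) = (-60.3 − (-28.242))/(-66.036 − (-28.242))
f_A = -32.058 / -37.794 = 0.8482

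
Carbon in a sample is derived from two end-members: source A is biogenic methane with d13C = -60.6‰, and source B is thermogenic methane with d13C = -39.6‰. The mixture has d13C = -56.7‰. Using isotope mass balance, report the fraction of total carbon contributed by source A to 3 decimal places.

0.814

δ_mix = f_A·δ_A + (1 − f_A)·δ_B  ⇒  f_A = (δ_mix − δ_B)/(δ_A − δ_B)
f_A = (-56.7 − (-39.6)) / (-60.6 − (-39.6))
f_A = -17.1 / -21.0 = 0.8143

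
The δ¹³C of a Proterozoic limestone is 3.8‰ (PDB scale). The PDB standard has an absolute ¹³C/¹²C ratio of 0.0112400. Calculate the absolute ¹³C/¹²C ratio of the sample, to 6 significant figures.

R_sample = R_standard × (δ¹³C/1000 + 1)
R_sample = 0.0112400 × (3.8/1000 + 1) = 0.0112400 × 1.003800
R_sample = 0.0112827

0.0112827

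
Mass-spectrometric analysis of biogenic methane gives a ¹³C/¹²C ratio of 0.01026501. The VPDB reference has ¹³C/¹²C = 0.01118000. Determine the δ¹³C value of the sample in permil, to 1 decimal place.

-81.8 permil

δ¹³C = (R_sample / R_standard − 1) × 1000
R_sample / R_standard = 0.01026501 / 0.01118000 = 0.918158
δ¹³C = (0.918158 − 1) × 1000 = -81.84 permil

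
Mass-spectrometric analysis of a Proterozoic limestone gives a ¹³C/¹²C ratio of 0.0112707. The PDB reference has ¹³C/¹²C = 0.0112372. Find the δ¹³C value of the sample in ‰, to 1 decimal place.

δ¹³C = (R_sample / R_standard − 1) × 1000
R_sample / R_standard = 0.0112707 / 0.0112372 = 1.002981
δ¹³C = (1.002981 − 1) × 1000 = 2.98‰

3.0‰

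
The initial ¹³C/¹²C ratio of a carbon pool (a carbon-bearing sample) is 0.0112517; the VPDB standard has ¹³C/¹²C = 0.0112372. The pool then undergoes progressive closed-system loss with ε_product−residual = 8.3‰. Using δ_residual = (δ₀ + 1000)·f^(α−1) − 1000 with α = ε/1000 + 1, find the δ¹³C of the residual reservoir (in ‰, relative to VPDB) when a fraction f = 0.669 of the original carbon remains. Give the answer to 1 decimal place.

δ₀ = (0.0112517/0.0112372 − 1)×1000 = (1.001290 − 1)×1000 = 1.290‰
α − 1 = ε/1000 = 0.0083
f^(α−1) = 0.669^(0.0083) = 0.996669
δ_res = (1.290 + 1000) × 0.996669 − 1000 = 997.955 − 1000 = -2.04‰

-2.0‰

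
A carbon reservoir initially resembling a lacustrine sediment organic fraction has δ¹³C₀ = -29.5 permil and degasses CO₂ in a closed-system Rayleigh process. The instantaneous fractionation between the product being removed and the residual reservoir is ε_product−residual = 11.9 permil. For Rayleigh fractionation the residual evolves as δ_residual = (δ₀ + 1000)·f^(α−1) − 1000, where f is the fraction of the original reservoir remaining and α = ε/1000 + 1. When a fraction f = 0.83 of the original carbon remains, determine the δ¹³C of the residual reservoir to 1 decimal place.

-31.6 permil

Rayleigh residual: δ_res = (δ₀ + 1000)·f^(α−1) − 1000
α = ε/1000 + 1 = 1.01190, so α − 1 = 0.01190
f^(α−1) = 0.83^(0.01190) = 0.997785
δ_res = (-29.5 + 1000) × 0.997785 − 1000 = 968.350 − 1000 = -31.65 permil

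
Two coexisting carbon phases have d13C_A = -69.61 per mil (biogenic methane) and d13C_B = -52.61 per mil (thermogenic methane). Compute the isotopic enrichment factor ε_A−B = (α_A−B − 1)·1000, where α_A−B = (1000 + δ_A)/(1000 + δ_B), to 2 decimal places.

α_A−B = (1000 + -69.61) / (1000 + -52.61) = 930.39 / 947.39 = 0.982056
ε_A−B = (0.982056 − 1) × 1000 = -17.944 per mil
(The approximation ε ≈ δ_A − δ_B would give -17.00 per mil.)

-17.94 per mil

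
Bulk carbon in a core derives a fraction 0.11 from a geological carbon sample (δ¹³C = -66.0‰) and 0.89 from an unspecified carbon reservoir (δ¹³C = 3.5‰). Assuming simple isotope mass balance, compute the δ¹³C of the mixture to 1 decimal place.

-4.1‰

δ_mix = f_A·δ_A + f_B·δ_B
δ_mix = 0.11 × (-66.0) + 0.89 × (3.5)
δ_mix = -7.26 + 3.12 = -4.14‰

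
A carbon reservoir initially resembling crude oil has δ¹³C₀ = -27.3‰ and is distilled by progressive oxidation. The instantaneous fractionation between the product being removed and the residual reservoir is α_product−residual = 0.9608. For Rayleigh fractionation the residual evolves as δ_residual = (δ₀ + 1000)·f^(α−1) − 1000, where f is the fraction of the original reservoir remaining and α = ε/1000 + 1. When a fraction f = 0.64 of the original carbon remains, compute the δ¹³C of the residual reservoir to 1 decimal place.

-10.1‰

Rayleigh residual: δ_res = (δ₀ + 1000)·f^(α−1) − 1000
α − 1 = -0.03920
f^(α−1) = 0.64^(-0.03920) = 1.017648
δ_res = (-27.3 + 1000) × 1.017648 − 1000 = 989.867 − 1000 = -10.13‰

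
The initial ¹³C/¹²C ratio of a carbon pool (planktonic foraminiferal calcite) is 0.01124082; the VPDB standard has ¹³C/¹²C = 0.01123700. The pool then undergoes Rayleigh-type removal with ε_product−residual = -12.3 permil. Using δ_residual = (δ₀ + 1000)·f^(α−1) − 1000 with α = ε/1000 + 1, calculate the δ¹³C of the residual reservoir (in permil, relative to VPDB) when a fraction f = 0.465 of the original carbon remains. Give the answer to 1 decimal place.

δ₀ = (0.01124082/0.01123700 − 1)×1000 = (1.000340 − 1)×1000 = 0.340 permil
α − 1 = ε/1000 = -0.0123
f^(α−1) = 0.465^(-0.0123) = 1.009463
δ_res = (0.340 + 1000) × 1.009463 − 1000 = 1009.806 − 1000 = 9.81 permil

9.8 permil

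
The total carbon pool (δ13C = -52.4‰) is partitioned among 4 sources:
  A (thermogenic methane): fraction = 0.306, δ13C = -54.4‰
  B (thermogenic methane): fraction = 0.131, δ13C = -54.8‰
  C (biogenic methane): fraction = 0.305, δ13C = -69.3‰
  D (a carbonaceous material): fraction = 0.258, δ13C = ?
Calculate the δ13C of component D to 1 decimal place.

-28.8‰

Isotope mass balance: δ_bulk = Σ fᵢ·δᵢ.
-52.4 = 0.306×(-54.4) + 0.131×(-54.8) + 0.305×(-69.3) + 0.258×δ_D
0.258·δ_D = -52.4 − (-44.962) = -7.438
δ_D = -7.438 / 0.258 = -28.83‰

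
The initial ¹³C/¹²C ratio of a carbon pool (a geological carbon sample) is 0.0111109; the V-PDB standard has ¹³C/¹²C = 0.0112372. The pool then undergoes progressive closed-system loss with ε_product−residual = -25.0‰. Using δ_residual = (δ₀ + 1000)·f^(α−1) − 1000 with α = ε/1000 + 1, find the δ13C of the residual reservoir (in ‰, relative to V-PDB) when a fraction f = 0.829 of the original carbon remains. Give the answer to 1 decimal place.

δ₀ = (0.0111109/0.0112372 − 1)×1000 = (0.988761 − 1)×1000 = -11.239‰
α − 1 = ε/1000 = -0.0250
f^(α−1) = 0.829^(-0.0250) = 1.004699
δ_res = (-11.239 + 1000) × 1.004699 − 1000 = 993.407 − 1000 = -6.59‰

-6.6‰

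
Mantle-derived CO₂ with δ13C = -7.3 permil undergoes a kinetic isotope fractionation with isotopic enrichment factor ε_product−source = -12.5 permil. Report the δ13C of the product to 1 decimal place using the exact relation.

-19.7 permil

Exactly, δ_product = (δ_source + 1000)·(ε/1000 + 1) − 1000.
δ_product = (-7.3 + 1000) × (-12.5/1000 + 1) − 1000
δ_product = -19.71 permil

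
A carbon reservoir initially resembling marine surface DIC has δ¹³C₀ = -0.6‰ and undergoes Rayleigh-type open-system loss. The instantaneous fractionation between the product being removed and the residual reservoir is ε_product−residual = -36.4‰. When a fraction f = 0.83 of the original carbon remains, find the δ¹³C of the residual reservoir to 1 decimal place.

Rayleigh residual: δ_res = (δ₀ + 1000)·f^(α−1) − 1000
α = ε/1000 + 1 = 0.96360, so α − 1 = -0.03640
f^(α−1) = 0.83^(-0.03640) = 1.006805
δ_res = (-0.6 + 1000) × 1.006805 − 1000 = 1006.201 − 1000 = 6.20‰

6.2‰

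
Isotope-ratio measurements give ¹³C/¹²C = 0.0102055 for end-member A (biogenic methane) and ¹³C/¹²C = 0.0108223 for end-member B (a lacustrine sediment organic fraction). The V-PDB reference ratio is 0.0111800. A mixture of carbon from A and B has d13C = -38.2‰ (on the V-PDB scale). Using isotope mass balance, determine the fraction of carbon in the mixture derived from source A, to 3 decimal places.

0.112

δ_A = (0.0102055/0.0111800 − 1)×1000 = (0.912835 − 1)×1000 = -87.165‰
δ_B = (0.0108223/0.0111800 − 1)×1000 = (0.968005 − 1)×1000 = -31.995‰
f_A = (δ_mix − δ_B)/(δ_A − δ_B) = (-38.2 − (-31.995))/(-87.165 − (-31.995))
f_A = -6.205 / -55.170 = 0.1125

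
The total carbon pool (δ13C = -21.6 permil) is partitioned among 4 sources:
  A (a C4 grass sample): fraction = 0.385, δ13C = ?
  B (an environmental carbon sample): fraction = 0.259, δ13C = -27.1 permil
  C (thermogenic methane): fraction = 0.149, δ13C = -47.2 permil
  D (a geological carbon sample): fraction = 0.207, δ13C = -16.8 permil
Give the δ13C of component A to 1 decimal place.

Isotope mass balance: δ_bulk = Σ fᵢ·δᵢ.
-21.6 = 0.385×δ_A + 0.259×(-27.1) + 0.149×(-47.2) + 0.207×(-16.8)
0.385·δ_A = -21.6 − (-17.529) = -4.071
δ_A = -4.071 / 0.385 = -10.57 permil

-10.6 permil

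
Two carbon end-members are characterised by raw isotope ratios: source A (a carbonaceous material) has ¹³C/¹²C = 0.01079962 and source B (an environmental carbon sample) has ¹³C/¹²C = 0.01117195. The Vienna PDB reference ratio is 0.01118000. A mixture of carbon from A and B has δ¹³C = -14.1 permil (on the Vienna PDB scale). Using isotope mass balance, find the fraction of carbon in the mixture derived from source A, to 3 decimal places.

0.402

δ_A = (0.01079962/0.01118000 − 1)×1000 = (0.965977 − 1)×1000 = -34.023 permil
δ_B = (0.01117195/0.01118000 − 1)×1000 = (0.999280 − 1)×1000 = -0.720 permil
f_A = (δ_mix − δ_B)/(δ_A − δ_B) = (-14.1 − (-0.720))/(-34.023 − (-0.720))
f_A = -13.380 / -33.303 = 0.4018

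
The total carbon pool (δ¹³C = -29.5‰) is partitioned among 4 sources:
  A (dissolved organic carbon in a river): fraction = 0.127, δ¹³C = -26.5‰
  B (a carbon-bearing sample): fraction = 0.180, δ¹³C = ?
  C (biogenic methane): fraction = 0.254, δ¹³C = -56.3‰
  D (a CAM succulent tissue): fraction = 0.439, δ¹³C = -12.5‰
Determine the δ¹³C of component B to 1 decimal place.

-35.3‰

Isotope mass balance: δ_bulk = Σ fᵢ·δᵢ.
-29.5 = 0.127×(-26.5) + 0.180×δ_B + 0.254×(-56.3) + 0.439×(-12.5)
0.180·δ_B = -29.5 − (-23.153) = -6.347
δ_B = -6.347 / 0.180 = -35.26‰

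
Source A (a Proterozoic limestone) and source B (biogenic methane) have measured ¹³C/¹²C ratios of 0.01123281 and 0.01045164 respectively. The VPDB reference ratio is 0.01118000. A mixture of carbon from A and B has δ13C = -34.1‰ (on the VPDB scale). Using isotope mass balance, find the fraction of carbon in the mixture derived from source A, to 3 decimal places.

0.444

δ_A = (0.01123281/0.01118000 − 1)×1000 = (1.004724 − 1)×1000 = 4.724‰
δ_B = (0.01045164/0.01118000 − 1)×1000 = (0.934852 − 1)×1000 = -65.148‰
f_A = (δ_mix − δ_B)/(δ_A − δ_B) = (-34.1 − (-65.148))/(4.724 − (-65.148))
f_A = 31.048 / 69.872 = 0.4444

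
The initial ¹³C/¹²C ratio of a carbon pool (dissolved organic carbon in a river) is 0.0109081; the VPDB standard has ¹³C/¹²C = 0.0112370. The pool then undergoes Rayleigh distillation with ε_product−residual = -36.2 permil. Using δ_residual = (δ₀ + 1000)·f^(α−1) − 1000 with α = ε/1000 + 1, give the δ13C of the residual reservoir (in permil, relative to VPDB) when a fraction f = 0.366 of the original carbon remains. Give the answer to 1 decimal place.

6.7 permil

δ₀ = (0.0109081/0.0112370 − 1)×1000 = (0.970731 − 1)×1000 = -29.269 permil
α − 1 = ε/1000 = -0.0362
f^(α−1) = 0.366^(-0.0362) = 1.037055
δ_res = (-29.269 + 1000) × 1.037055 − 1000 = 1006.701 − 1000 = 6.70 permil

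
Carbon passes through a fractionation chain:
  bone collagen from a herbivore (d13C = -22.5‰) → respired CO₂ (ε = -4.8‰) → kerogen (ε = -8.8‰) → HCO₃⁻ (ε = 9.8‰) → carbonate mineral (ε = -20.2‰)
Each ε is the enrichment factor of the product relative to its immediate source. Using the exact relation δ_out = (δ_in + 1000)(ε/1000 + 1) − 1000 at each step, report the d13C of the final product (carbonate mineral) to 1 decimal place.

step 1: δ = (-22.50 + 1000)·(-4.8/1000 + 1) − 1000 = -27.19‰
step 2: δ = (-27.19 + 1000)·(-8.8/1000 + 1) − 1000 = -35.75‰
step 3: δ = (-35.75 + 1000)·(9.8/1000 + 1) − 1000 = -26.30‰
step 4: δ = (-26.30 + 1000)·(-20.2/1000 + 1) − 1000 = -45.97‰

-46.0‰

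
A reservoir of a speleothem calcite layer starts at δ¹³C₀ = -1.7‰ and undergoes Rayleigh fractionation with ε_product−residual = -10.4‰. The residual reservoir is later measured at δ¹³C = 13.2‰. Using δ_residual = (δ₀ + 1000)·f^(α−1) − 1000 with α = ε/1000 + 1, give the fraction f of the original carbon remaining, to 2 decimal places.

α − 1 = ε/1000 = -0.0104
(δ_res + 1000)/(δ₀ + 1000) = (13.2 + 1000)/(-1.7 + 1000) = 1013.2/998.3 = 1.014925
f = 1.014925^(1/-0.0104) = exp(ln(1.014925)/-0.0104) = exp(0.01482/-0.0104)
f = exp(-1.4245) = 0.2406

0.24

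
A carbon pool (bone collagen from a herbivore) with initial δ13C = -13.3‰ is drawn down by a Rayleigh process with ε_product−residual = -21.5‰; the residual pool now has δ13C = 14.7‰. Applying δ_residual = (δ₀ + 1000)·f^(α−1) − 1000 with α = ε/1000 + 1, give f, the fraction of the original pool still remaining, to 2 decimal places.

0.27

α − 1 = ε/1000 = -0.0215
(δ_res + 1000)/(δ₀ + 1000) = (14.7 + 1000)/(-13.3 + 1000) = 1014.7/986.7 = 1.028377
f = 1.028377^(1/-0.0215) = exp(ln(1.028377)/-0.0215) = exp(0.02798/-0.0215)
f = exp(-1.3015) = 0.2721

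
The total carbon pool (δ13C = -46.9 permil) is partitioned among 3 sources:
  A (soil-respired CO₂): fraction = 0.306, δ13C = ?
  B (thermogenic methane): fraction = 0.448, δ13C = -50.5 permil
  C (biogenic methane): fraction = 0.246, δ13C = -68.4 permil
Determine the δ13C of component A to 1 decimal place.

-24.3 permil

Isotope mass balance: δ_bulk = Σ fᵢ·δᵢ.
-46.9 = 0.306×δ_A + 0.448×(-50.5) + 0.246×(-68.4)
0.306·δ_A = -46.9 − (-39.450) = -7.450
δ_A = -7.450 / 0.306 = -24.35 permil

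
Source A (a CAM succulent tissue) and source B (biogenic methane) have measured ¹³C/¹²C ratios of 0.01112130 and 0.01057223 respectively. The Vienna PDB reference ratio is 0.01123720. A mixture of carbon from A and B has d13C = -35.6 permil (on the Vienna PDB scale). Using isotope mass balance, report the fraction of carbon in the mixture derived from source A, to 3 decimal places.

0.482

δ_A = (0.01112130/0.01123720 − 1)×1000 = (0.989686 − 1)×1000 = -10.314 permil
δ_B = (0.01057223/0.01123720 − 1)×1000 = (0.940824 − 1)×1000 = -59.176 permil
f_A = (δ_mix − δ_B)/(δ_A − δ_B) = (-35.6 − (-59.176))/(-10.314 − (-59.176))
f_A = 23.576 / 48.862 = 0.4825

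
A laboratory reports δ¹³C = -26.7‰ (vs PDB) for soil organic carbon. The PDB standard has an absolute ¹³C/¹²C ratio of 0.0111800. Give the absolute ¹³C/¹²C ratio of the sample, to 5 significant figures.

0.010881

R_sample = R_standard × (δ¹³C/1000 + 1)
R_sample = 0.0111800 × (-26.7/1000 + 1) = 0.0111800 × 0.973300
R_sample = 0.0108815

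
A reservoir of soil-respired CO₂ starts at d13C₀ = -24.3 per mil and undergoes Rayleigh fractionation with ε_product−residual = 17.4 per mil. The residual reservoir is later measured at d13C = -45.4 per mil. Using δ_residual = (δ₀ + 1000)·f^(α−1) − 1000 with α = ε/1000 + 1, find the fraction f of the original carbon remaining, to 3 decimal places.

0.285

α − 1 = ε/1000 = 0.0174
(δ_res + 1000)/(δ₀ + 1000) = (-45.4 + 1000)/(-24.3 + 1000) = 954.6/975.7 = 0.978375
f = 0.978375^(1/0.0174) = exp(ln(0.978375)/0.0174) = exp(-0.02186/0.0174)
f = exp(-1.2565) = 0.2847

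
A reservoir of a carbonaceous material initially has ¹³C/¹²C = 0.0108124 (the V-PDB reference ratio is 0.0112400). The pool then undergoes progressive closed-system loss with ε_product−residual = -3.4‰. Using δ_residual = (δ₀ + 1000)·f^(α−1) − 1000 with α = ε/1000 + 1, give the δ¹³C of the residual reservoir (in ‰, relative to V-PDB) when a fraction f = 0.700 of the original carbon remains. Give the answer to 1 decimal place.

δ₀ = (0.0108124/0.0112400 − 1)×1000 = (0.961957 − 1)×1000 = -38.043‰
α − 1 = ε/1000 = -0.0034
f^(α−1) = 0.700^(-0.0034) = 1.001213
δ_res = (-38.043 + 1000) × 1.001213 − 1000 = 963.125 − 1000 = -36.88‰

-36.9‰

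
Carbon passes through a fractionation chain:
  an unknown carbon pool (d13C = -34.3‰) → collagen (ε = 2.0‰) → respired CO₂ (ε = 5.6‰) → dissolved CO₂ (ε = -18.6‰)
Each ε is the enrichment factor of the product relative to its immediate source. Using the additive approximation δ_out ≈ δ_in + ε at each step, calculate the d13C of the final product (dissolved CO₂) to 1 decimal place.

-45.3‰

step 1: δ ≈ -34.3 + (2.0) = -32.3‰
step 2: δ ≈ -32.3 + (5.6) = -26.7‰
step 3: δ ≈ -26.7 + (-18.6) = -45.3‰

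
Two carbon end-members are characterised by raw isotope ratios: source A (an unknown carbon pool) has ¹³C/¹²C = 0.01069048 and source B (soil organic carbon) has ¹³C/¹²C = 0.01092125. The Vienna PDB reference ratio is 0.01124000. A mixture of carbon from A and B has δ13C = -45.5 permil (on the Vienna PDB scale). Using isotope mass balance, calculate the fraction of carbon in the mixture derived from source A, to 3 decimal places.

0.835

δ_A = (0.01069048/0.01124000 − 1)×1000 = (0.951110 − 1)×1000 = -48.890 permil
δ_B = (0.01092125/0.01124000 − 1)×1000 = (0.971641 − 1)×1000 = -28.359 permil
f_A = (δ_mix − δ_B)/(δ_A − δ_B) = (-45.5 − (-28.359))/(-48.890 − (-28.359))
f_A = -17.141 / -20.531 = 0.8349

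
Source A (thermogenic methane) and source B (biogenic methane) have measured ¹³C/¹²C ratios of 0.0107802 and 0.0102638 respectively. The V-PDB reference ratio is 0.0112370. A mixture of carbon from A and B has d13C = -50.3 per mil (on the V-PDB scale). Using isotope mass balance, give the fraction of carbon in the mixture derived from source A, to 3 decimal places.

0.790

δ_A = (0.0107802/0.0112370 − 1)×1000 = (0.959349 − 1)×1000 = -40.651 per mil
δ_B = (0.0102638/0.0112370 − 1)×1000 = (0.913393 − 1)×1000 = -86.607 per mil
f_A = (δ_mix − δ_B)/(δ_A − δ_B) = (-50.3 − (-86.607))/(-40.651 − (-86.607))
f_A = 36.307 / 45.955 = 0.7900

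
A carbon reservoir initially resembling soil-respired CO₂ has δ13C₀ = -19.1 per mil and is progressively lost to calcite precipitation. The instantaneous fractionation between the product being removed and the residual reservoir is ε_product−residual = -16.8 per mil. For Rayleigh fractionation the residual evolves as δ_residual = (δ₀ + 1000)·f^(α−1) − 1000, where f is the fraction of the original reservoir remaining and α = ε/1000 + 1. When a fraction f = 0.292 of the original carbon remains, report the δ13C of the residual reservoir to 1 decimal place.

1.4 per mil

Rayleigh residual: δ_res = (δ₀ + 1000)·f^(α−1) − 1000
α = ε/1000 + 1 = 0.98320, so α − 1 = -0.01680
f^(α−1) = 0.292^(-0.01680) = 1.020896
δ_res = (-19.1 + 1000) × 1.020896 − 1000 = 1001.397 − 1000 = 1.40 per mil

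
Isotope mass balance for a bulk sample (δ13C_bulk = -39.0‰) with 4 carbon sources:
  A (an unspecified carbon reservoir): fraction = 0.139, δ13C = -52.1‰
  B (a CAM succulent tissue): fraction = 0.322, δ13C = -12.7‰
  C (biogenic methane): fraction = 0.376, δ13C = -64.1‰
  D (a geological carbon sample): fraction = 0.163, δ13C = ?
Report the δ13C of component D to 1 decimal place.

-21.9‰

Isotope mass balance: δ_bulk = Σ fᵢ·δᵢ.
-39.0 = 0.139×(-52.1) + 0.322×(-12.7) + 0.376×(-64.1) + 0.163×δ_D
0.163·δ_D = -39.0 − (-35.433) = -3.567
δ_D = -3.567 / 0.163 = -21.88‰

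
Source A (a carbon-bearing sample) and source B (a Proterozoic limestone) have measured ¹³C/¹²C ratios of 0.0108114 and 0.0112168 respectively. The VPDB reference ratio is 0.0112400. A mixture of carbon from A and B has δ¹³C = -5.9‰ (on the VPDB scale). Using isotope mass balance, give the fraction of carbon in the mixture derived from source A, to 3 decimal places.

δ_A = (0.0108114/0.0112400 − 1)×1000 = (0.961868 − 1)×1000 = -38.132‰
δ_B = (0.0112168/0.0112400 − 1)×1000 = (0.997936 − 1)×1000 = -2.064‰
f_A = (δ_mix − δ_B)/(δ_A − δ_B) = (-5.9 − (-2.064))/(-38.132 − (-2.064))
f_A = -3.836 / -36.068 = 0.1064

0.106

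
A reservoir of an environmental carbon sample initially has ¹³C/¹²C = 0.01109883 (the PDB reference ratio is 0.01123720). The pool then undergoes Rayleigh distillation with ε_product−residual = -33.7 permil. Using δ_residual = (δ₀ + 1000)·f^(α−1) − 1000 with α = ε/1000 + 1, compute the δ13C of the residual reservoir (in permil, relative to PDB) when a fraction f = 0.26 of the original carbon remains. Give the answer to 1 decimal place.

δ₀ = (0.01109883/0.01123720 − 1)×1000 = (0.987686 − 1)×1000 = -12.314 permil
α − 1 = ε/1000 = -0.0337
f^(α−1) = 0.26^(-0.0337) = 1.046443
δ_res = (-12.314 + 1000) × 1.046443 − 1000 = 1033.557 − 1000 = 33.56 permil

33.6 permil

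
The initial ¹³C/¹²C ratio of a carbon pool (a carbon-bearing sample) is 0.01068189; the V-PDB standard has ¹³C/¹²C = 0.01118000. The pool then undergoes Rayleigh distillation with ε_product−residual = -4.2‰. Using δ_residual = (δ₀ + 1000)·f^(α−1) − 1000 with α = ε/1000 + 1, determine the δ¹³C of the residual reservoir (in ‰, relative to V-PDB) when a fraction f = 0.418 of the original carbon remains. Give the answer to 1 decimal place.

-41.0‰

δ₀ = (0.01068189/0.01118000 − 1)×1000 = (0.955446 − 1)×1000 = -44.554‰
α − 1 = ε/1000 = -0.0042
f^(α−1) = 0.418^(-0.0042) = 1.003670
δ_res = (-44.554 + 1000) × 1.003670 − 1000 = 958.953 − 1000 = -41.05‰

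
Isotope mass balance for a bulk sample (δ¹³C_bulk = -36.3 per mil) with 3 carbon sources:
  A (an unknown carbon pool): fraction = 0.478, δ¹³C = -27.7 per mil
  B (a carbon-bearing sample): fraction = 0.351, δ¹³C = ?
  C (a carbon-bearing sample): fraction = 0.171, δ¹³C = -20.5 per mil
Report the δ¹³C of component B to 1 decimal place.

-55.7 per mil

Isotope mass balance: δ_bulk = Σ fᵢ·δᵢ.
-36.3 = 0.478×(-27.7) + 0.351×δ_B + 0.171×(-20.5)
0.351·δ_B = -36.3 − (-16.746) = -19.554
δ_B = -19.554 / 0.351 = -55.71 per mil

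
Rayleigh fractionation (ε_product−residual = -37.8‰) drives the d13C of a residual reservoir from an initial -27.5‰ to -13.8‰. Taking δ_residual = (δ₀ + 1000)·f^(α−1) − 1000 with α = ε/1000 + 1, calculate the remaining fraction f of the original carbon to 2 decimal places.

α − 1 = ε/1000 = -0.0378
(δ_res + 1000)/(δ₀ + 1000) = (-13.8 + 1000)/(-27.5 + 1000) = 986.2/972.5 = 1.014087
f = 1.014087^(1/-0.0378) = exp(ln(1.014087)/-0.0378) = exp(0.01399/-0.0378)
f = exp(-0.3701) = 0.6907

0.69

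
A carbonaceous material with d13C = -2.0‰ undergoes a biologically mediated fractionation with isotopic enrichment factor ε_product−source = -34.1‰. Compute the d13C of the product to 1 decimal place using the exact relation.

To first order, δ_product ≈ δ_source + ε = -36.1‰.
Exactly, δ_product = (δ_source + 1000)·(ε/1000 + 1) − 1000.
δ_product = (-2.0 + 1000) × (-34.1/1000 + 1) − 1000
δ_product = -36.03‰

-36.0‰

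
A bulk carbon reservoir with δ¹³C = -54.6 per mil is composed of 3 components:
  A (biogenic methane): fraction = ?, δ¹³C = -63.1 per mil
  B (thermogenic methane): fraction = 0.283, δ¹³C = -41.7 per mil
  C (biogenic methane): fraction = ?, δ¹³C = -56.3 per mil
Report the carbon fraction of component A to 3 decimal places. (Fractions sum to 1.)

0.358

Let f_A and f_C be the unknown fractions; fractions sum to 1 so f_A + f_C = 0.717.
Mass balance: Σ fᵢ·δᵢ = δ_bulk ⇒ f_A·(-63.1) + f_C·(-56.3) = -54.6 − (-11.801) = -42.799
Substitute f_C = 0.717 − f_A:
f_A·(-63.1 − -56.3) = -42.799 − 0.717×(-56.3) = -2.432
f_A = -2.432 / -6.8 = 0.3576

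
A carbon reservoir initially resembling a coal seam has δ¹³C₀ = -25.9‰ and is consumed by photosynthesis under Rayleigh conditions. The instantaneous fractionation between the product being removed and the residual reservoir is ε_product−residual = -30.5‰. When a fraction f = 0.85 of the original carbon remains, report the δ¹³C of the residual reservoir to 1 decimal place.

-21.1‰

Rayleigh residual: δ_res = (δ₀ + 1000)·f^(α−1) − 1000
α = ε/1000 + 1 = 0.96950, so α − 1 = -0.03050
f^(α−1) = 0.85^(-0.03050) = 1.004969
δ_res = (-25.9 + 1000) × 1.004969 − 1000 = 978.940 − 1000 = -21.06‰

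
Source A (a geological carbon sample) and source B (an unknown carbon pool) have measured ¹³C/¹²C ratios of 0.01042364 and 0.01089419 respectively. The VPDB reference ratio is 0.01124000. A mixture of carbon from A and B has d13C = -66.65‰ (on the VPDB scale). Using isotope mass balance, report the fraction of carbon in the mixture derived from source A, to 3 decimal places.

δ_A = (0.01042364/0.01124000 − 1)×1000 = (0.927370 − 1)×1000 = -72.630‰
δ_B = (0.01089419/0.01124000 − 1)×1000 = (0.969234 − 1)×1000 = -30.766‰
f_A = (δ_mix − δ_B)/(δ_A − δ_B) = (-66.65 − (-30.766))/(-72.630 − (-30.766))
f_A = -35.884 / -41.864 = 0.8572

0.857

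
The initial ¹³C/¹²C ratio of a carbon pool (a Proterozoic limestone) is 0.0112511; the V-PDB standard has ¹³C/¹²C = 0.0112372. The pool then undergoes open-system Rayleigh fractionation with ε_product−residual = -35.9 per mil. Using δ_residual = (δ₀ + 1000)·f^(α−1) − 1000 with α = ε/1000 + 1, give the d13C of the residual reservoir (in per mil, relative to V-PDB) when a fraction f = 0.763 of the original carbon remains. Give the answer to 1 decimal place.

δ₀ = (0.0112511/0.0112372 − 1)×1000 = (1.001237 − 1)×1000 = 1.237 per mil
α − 1 = ε/1000 = -0.0359
f^(α−1) = 0.763^(-0.0359) = 1.009758
δ_res = (1.237 + 1000) × 1.009758 − 1000 = 1011.007 − 1000 = 11.01 per mil

11.0 per mil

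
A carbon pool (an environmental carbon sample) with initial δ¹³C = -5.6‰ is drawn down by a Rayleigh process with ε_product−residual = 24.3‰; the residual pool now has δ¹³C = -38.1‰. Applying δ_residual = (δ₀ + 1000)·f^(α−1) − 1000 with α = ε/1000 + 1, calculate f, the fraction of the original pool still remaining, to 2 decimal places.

0.25

α − 1 = ε/1000 = 0.0243
(δ_res + 1000)/(δ₀ + 1000) = (-38.1 + 1000)/(-5.6 + 1000) = 961.9/994.4 = 0.967317
f = 0.967317^(1/0.0243) = exp(ln(0.967317)/0.0243) = exp(-0.03323/0.0243)
f = exp(-1.3675) = 0.2548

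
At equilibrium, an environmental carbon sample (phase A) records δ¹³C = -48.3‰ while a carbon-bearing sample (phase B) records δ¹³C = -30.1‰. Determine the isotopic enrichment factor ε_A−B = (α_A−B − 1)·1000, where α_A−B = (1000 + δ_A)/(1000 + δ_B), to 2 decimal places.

-18.76‰

α_A−B = (1000 + -48.3) / (1000 + -30.1) = 951.7 / 969.9 = 0.981235
ε_A−B = (0.981235 − 1) × 1000 = -18.765‰
(The approximation ε ≈ δ_A − δ_B would give -18.2‰.)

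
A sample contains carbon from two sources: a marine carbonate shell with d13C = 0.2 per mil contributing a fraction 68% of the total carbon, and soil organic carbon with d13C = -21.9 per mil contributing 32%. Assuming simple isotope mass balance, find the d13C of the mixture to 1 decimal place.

δ_mix = f_A·δ_A + f_B·δ_B
δ_mix = 0.68 × (0.2) + 0.32 × (-21.9)
δ_mix = 0.14 + -7.01 = -6.87 per mil

-6.9 per mil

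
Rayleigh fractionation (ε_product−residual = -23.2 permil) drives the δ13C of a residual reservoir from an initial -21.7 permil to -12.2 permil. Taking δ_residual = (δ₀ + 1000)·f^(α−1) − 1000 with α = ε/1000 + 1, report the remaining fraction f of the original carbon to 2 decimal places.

0.66

α − 1 = ε/1000 = -0.0232
(δ_res + 1000)/(δ₀ + 1000) = (-12.2 + 1000)/(-21.7 + 1000) = 987.8/978.3 = 1.009711
f = 1.009711^(1/-0.0232) = exp(ln(1.009711)/-0.0232) = exp(0.00966/-0.0232)
f = exp(-0.4165) = 0.6593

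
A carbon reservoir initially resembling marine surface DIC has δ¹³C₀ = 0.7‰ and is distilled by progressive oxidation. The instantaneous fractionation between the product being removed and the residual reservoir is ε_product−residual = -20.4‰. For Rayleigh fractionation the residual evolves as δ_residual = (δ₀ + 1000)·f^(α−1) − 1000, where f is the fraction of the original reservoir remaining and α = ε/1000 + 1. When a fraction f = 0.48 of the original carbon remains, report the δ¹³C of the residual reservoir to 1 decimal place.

15.8‰

Rayleigh residual: δ_res = (δ₀ + 1000)·f^(α−1) − 1000
α = ε/1000 + 1 = 0.97960, so α − 1 = -0.02040
f^(α−1) = 0.48^(-0.02040) = 1.015086
δ_res = (0.7 + 1000) × 1.015086 − 1000 = 1015.796 − 1000 = 15.80‰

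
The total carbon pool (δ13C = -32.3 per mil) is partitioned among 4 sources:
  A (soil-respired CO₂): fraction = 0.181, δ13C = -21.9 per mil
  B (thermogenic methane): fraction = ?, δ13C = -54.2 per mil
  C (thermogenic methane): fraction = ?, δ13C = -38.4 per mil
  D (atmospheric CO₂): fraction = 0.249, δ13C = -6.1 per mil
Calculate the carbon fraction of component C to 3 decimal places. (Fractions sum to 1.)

0.258

Let f_C and f_B be the unknown fractions; fractions sum to 1 so f_C + f_B = 0.570.
Mass balance: Σ fᵢ·δᵢ = δ_bulk ⇒ f_C·(-38.4) + f_B·(-54.2) = -32.3 − (-5.483) = -26.817
Substitute f_B = 0.570 − f_C:
f_C·(-38.4 − -54.2) = -26.817 − 0.570×(-54.2) = 4.077
f_C = 4.077 / 15.8 = 0.2580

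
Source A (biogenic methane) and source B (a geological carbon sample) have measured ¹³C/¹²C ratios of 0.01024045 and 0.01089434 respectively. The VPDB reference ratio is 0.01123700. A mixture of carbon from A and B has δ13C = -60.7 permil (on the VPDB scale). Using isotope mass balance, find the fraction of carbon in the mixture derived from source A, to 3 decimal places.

δ_A = (0.01024045/0.01123700 − 1)×1000 = (0.911315 − 1)×1000 = -88.685 permil
δ_B = (0.01089434/0.01123700 − 1)×1000 = (0.969506 − 1)×1000 = -30.494 permil
f_A = (δ_mix − δ_B)/(δ_A − δ_B) = (-60.7 − (-30.494))/(-88.685 − (-30.494))
f_A = -30.206 / -58.191 = 0.5191

0.519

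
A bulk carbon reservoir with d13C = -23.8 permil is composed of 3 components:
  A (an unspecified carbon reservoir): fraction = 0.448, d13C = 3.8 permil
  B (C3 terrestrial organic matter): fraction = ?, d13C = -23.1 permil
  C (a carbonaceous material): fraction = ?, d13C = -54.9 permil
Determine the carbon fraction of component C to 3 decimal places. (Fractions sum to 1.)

Let f_C and f_B be the unknown fractions; fractions sum to 1 so f_C + f_B = 0.552.
Mass balance: Σ fᵢ·δᵢ = δ_bulk ⇒ f_C·(-54.9) + f_B·(-23.1) = -23.8 − (1.702) = -25.502
Substitute f_B = 0.552 − f_C:
f_C·(-54.9 − -23.1) = -25.502 − 0.552×(-23.1) = -12.751
f_C = -12.751 / -31.8 = 0.4010

0.401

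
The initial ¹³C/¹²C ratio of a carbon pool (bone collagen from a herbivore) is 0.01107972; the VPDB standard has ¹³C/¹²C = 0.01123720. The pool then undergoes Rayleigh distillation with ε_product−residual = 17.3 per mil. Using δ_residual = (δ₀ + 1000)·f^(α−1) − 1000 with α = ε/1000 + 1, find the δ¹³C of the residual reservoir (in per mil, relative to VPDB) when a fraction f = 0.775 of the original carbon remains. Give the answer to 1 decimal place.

δ₀ = (0.01107972/0.01123720 − 1)×1000 = (0.985986 − 1)×1000 = -14.014 per mil
α − 1 = ε/1000 = 0.0173
f^(α−1) = 0.775^(0.0173) = 0.995600
δ_res = (-14.014 + 1000) × 0.995600 − 1000 = 981.648 − 1000 = -18.35 per mil

-18.4 per mil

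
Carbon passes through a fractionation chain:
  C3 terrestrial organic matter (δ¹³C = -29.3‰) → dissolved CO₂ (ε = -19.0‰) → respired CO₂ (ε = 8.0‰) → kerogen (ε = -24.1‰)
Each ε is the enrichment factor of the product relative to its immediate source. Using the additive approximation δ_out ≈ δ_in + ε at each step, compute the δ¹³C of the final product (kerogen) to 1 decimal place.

step 1: δ ≈ -29.3 + (-19.0) = -48.3‰
step 2: δ ≈ -48.3 + (8.0) = -40.3‰
step 3: δ ≈ -40.3 + (-24.1) = -64.4‰

-64.4‰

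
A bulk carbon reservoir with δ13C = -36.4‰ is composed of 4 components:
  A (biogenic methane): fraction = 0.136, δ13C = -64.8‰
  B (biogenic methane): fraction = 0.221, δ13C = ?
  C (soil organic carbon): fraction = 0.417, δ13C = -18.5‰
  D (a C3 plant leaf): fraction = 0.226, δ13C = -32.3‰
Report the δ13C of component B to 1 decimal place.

Isotope mass balance: δ_bulk = Σ fᵢ·δᵢ.
-36.4 = 0.136×(-64.8) + 0.221×δ_B + 0.417×(-18.5) + 0.226×(-32.3)
0.221·δ_B = -36.4 − (-23.827) = -12.573
δ_B = -12.573 / 0.221 = -56.89‰

-56.9‰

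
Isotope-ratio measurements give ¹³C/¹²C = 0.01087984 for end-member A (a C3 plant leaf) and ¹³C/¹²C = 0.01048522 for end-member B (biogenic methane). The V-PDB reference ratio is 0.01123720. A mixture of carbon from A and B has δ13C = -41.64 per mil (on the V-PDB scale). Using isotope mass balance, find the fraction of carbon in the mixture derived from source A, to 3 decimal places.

0.720

δ_A = (0.01087984/0.01123720 − 1)×1000 = (0.968198 − 1)×1000 = -31.802 per mil
δ_B = (0.01048522/0.01123720 − 1)×1000 = (0.933081 − 1)×1000 = -66.919 per mil
f_A = (δ_mix − δ_B)/(δ_A − δ_B) = (-41.64 − (-66.919))/(-31.802 − (-66.919))
f_A = 25.279 / 35.117 = 0.7198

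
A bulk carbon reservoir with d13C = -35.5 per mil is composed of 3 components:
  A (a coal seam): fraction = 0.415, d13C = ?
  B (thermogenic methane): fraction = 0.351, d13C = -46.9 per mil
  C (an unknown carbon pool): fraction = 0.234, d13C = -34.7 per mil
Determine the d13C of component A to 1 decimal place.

-26.3 per mil

Isotope mass balance: δ_bulk = Σ fᵢ·δᵢ.
-35.5 = 0.415×δ_A + 0.351×(-46.9) + 0.234×(-34.7)
0.415·δ_A = -35.5 − (-24.582) = -10.918
δ_A = -10.918 / 0.415 = -26.31 per mil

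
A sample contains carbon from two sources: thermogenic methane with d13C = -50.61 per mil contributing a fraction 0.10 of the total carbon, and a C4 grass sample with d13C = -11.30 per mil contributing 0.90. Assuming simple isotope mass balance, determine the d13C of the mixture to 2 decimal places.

δ_mix = f_A·δ_A + f_B·δ_B
δ_mix = 0.10 × (-50.61) + 0.90 × (-11.30)
δ_mix = -5.061 + -10.170 = -15.231 per mil

-15.23 per mil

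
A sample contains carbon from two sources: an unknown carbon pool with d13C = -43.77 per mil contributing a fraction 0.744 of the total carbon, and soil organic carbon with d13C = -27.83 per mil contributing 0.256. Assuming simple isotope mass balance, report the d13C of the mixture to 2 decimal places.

-39.69 per mil

δ_mix = f_A·δ_A + f_B·δ_B
δ_mix = 0.744 × (-43.77) + 0.256 × (-27.83)
δ_mix = -32.565 + -7.124 = -39.689 per mil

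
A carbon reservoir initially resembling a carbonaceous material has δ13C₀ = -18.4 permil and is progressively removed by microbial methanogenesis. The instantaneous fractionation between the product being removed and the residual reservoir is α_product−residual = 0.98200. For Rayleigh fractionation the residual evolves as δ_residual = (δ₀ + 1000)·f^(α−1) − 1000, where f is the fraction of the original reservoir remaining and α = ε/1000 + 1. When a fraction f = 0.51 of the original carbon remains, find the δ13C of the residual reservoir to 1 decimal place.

-6.4 permil

Rayleigh residual: δ_res = (δ₀ + 1000)·f^(α−1) − 1000
α − 1 = -0.01800
f^(α−1) = 0.51^(-0.01800) = 1.012194
δ_res = (-18.4 + 1000) × 1.012194 − 1000 = 993.570 − 1000 = -6.43 permil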